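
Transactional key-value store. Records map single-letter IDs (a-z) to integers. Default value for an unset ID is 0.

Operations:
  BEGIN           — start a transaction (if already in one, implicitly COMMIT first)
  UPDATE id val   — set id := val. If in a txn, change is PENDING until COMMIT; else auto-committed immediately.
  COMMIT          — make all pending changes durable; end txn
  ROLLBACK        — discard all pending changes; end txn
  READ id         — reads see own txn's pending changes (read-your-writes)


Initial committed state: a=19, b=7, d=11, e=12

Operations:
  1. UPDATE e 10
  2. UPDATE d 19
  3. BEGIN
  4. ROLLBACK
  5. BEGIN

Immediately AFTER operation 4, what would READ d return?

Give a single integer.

Initial committed: {a=19, b=7, d=11, e=12}
Op 1: UPDATE e=10 (auto-commit; committed e=10)
Op 2: UPDATE d=19 (auto-commit; committed d=19)
Op 3: BEGIN: in_txn=True, pending={}
Op 4: ROLLBACK: discarded pending []; in_txn=False
After op 4: visible(d) = 19 (pending={}, committed={a=19, b=7, d=19, e=10})

Answer: 19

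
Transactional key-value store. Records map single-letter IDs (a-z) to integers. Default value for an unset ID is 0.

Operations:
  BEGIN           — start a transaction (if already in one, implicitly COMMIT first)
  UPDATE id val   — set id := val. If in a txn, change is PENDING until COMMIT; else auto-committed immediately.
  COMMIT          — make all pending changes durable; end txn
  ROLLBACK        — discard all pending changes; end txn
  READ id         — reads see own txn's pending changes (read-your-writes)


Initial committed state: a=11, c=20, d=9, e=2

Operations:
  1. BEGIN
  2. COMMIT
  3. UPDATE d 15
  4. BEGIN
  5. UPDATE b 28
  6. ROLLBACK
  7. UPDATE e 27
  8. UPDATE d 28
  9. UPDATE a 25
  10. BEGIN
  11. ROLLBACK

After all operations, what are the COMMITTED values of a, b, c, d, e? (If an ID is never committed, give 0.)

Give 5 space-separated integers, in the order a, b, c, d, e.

Initial committed: {a=11, c=20, d=9, e=2}
Op 1: BEGIN: in_txn=True, pending={}
Op 2: COMMIT: merged [] into committed; committed now {a=11, c=20, d=9, e=2}
Op 3: UPDATE d=15 (auto-commit; committed d=15)
Op 4: BEGIN: in_txn=True, pending={}
Op 5: UPDATE b=28 (pending; pending now {b=28})
Op 6: ROLLBACK: discarded pending ['b']; in_txn=False
Op 7: UPDATE e=27 (auto-commit; committed e=27)
Op 8: UPDATE d=28 (auto-commit; committed d=28)
Op 9: UPDATE a=25 (auto-commit; committed a=25)
Op 10: BEGIN: in_txn=True, pending={}
Op 11: ROLLBACK: discarded pending []; in_txn=False
Final committed: {a=25, c=20, d=28, e=27}

Answer: 25 0 20 28 27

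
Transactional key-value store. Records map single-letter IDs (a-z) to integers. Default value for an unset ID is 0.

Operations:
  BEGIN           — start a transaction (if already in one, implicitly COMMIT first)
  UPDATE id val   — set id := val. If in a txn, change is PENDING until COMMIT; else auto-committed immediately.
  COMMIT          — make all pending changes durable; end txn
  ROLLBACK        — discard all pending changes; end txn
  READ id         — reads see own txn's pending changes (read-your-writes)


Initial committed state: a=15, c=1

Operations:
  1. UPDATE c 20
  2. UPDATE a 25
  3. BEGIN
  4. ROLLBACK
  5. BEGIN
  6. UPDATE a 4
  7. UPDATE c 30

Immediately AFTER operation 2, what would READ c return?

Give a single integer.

Initial committed: {a=15, c=1}
Op 1: UPDATE c=20 (auto-commit; committed c=20)
Op 2: UPDATE a=25 (auto-commit; committed a=25)
After op 2: visible(c) = 20 (pending={}, committed={a=25, c=20})

Answer: 20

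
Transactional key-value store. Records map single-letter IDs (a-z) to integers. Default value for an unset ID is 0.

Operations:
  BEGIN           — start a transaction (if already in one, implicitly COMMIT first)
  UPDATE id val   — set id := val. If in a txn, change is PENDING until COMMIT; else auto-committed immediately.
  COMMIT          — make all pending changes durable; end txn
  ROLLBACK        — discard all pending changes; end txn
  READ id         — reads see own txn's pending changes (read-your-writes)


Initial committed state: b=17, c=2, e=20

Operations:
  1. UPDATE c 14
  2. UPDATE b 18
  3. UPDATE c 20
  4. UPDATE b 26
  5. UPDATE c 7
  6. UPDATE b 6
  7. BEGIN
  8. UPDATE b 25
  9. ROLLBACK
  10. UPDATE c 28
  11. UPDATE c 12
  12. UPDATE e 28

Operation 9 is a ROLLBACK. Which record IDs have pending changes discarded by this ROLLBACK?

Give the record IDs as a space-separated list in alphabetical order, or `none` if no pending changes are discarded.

Initial committed: {b=17, c=2, e=20}
Op 1: UPDATE c=14 (auto-commit; committed c=14)
Op 2: UPDATE b=18 (auto-commit; committed b=18)
Op 3: UPDATE c=20 (auto-commit; committed c=20)
Op 4: UPDATE b=26 (auto-commit; committed b=26)
Op 5: UPDATE c=7 (auto-commit; committed c=7)
Op 6: UPDATE b=6 (auto-commit; committed b=6)
Op 7: BEGIN: in_txn=True, pending={}
Op 8: UPDATE b=25 (pending; pending now {b=25})
Op 9: ROLLBACK: discarded pending ['b']; in_txn=False
Op 10: UPDATE c=28 (auto-commit; committed c=28)
Op 11: UPDATE c=12 (auto-commit; committed c=12)
Op 12: UPDATE e=28 (auto-commit; committed e=28)
ROLLBACK at op 9 discards: ['b']

Answer: b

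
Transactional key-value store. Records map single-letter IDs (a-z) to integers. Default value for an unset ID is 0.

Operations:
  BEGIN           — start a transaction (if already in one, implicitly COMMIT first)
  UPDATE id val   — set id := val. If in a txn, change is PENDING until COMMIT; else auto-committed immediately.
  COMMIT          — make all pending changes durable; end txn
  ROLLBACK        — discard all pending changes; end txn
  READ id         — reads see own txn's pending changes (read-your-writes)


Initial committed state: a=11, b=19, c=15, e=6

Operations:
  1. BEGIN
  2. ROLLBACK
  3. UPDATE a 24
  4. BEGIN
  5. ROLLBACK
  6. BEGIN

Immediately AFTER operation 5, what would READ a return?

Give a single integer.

Answer: 24

Derivation:
Initial committed: {a=11, b=19, c=15, e=6}
Op 1: BEGIN: in_txn=True, pending={}
Op 2: ROLLBACK: discarded pending []; in_txn=False
Op 3: UPDATE a=24 (auto-commit; committed a=24)
Op 4: BEGIN: in_txn=True, pending={}
Op 5: ROLLBACK: discarded pending []; in_txn=False
After op 5: visible(a) = 24 (pending={}, committed={a=24, b=19, c=15, e=6})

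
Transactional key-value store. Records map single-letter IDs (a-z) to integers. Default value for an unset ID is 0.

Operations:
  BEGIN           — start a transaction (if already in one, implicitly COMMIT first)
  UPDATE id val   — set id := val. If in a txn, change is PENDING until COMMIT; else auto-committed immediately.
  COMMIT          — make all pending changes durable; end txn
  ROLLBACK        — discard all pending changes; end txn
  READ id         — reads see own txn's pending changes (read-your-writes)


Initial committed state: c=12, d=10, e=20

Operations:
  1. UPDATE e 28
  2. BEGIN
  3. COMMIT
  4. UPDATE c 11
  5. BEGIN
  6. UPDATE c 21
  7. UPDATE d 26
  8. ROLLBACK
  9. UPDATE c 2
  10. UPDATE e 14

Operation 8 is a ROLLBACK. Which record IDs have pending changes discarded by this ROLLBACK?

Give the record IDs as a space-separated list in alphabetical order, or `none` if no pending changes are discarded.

Answer: c d

Derivation:
Initial committed: {c=12, d=10, e=20}
Op 1: UPDATE e=28 (auto-commit; committed e=28)
Op 2: BEGIN: in_txn=True, pending={}
Op 3: COMMIT: merged [] into committed; committed now {c=12, d=10, e=28}
Op 4: UPDATE c=11 (auto-commit; committed c=11)
Op 5: BEGIN: in_txn=True, pending={}
Op 6: UPDATE c=21 (pending; pending now {c=21})
Op 7: UPDATE d=26 (pending; pending now {c=21, d=26})
Op 8: ROLLBACK: discarded pending ['c', 'd']; in_txn=False
Op 9: UPDATE c=2 (auto-commit; committed c=2)
Op 10: UPDATE e=14 (auto-commit; committed e=14)
ROLLBACK at op 8 discards: ['c', 'd']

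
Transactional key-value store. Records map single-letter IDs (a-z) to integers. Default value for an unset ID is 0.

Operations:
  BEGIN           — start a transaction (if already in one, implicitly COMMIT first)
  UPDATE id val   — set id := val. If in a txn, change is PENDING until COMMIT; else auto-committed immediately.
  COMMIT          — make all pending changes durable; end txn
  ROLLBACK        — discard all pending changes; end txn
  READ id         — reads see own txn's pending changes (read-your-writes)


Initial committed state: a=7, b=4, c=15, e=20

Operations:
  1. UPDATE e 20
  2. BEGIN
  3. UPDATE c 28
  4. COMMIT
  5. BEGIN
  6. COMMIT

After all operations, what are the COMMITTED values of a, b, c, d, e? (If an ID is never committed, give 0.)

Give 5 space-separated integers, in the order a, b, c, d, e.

Answer: 7 4 28 0 20

Derivation:
Initial committed: {a=7, b=4, c=15, e=20}
Op 1: UPDATE e=20 (auto-commit; committed e=20)
Op 2: BEGIN: in_txn=True, pending={}
Op 3: UPDATE c=28 (pending; pending now {c=28})
Op 4: COMMIT: merged ['c'] into committed; committed now {a=7, b=4, c=28, e=20}
Op 5: BEGIN: in_txn=True, pending={}
Op 6: COMMIT: merged [] into committed; committed now {a=7, b=4, c=28, e=20}
Final committed: {a=7, b=4, c=28, e=20}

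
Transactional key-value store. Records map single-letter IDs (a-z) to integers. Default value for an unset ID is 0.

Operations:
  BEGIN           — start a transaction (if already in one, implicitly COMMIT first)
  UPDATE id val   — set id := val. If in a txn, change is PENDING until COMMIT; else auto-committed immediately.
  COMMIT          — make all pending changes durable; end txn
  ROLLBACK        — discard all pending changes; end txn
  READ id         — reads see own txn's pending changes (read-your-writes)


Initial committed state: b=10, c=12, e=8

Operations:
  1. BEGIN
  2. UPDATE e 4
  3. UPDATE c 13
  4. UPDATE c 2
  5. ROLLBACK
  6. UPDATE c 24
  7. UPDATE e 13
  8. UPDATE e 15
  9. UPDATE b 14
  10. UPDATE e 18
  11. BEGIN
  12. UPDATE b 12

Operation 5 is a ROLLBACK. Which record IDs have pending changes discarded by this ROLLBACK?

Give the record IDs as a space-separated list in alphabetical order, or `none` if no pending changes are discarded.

Initial committed: {b=10, c=12, e=8}
Op 1: BEGIN: in_txn=True, pending={}
Op 2: UPDATE e=4 (pending; pending now {e=4})
Op 3: UPDATE c=13 (pending; pending now {c=13, e=4})
Op 4: UPDATE c=2 (pending; pending now {c=2, e=4})
Op 5: ROLLBACK: discarded pending ['c', 'e']; in_txn=False
Op 6: UPDATE c=24 (auto-commit; committed c=24)
Op 7: UPDATE e=13 (auto-commit; committed e=13)
Op 8: UPDATE e=15 (auto-commit; committed e=15)
Op 9: UPDATE b=14 (auto-commit; committed b=14)
Op 10: UPDATE e=18 (auto-commit; committed e=18)
Op 11: BEGIN: in_txn=True, pending={}
Op 12: UPDATE b=12 (pending; pending now {b=12})
ROLLBACK at op 5 discards: ['c', 'e']

Answer: c e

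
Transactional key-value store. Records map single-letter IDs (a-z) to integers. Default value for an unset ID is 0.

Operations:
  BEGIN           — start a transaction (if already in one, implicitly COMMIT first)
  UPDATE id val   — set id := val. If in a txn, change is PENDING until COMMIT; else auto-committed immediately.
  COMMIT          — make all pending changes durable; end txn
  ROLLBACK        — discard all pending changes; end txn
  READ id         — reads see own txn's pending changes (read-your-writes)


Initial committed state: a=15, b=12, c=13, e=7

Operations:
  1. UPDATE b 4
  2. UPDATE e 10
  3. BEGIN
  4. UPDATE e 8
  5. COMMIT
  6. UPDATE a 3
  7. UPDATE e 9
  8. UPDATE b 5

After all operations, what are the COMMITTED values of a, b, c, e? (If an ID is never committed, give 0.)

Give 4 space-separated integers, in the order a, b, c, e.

Initial committed: {a=15, b=12, c=13, e=7}
Op 1: UPDATE b=4 (auto-commit; committed b=4)
Op 2: UPDATE e=10 (auto-commit; committed e=10)
Op 3: BEGIN: in_txn=True, pending={}
Op 4: UPDATE e=8 (pending; pending now {e=8})
Op 5: COMMIT: merged ['e'] into committed; committed now {a=15, b=4, c=13, e=8}
Op 6: UPDATE a=3 (auto-commit; committed a=3)
Op 7: UPDATE e=9 (auto-commit; committed e=9)
Op 8: UPDATE b=5 (auto-commit; committed b=5)
Final committed: {a=3, b=5, c=13, e=9}

Answer: 3 5 13 9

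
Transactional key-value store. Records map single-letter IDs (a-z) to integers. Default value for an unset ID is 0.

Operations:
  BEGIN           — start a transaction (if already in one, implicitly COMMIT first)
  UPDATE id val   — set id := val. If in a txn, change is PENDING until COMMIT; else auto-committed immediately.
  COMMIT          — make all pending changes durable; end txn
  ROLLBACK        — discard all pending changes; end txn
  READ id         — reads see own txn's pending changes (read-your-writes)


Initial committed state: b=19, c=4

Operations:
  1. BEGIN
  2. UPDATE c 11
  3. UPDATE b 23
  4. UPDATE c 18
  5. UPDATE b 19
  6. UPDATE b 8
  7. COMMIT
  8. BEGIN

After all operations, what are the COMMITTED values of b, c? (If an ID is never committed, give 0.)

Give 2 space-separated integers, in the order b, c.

Initial committed: {b=19, c=4}
Op 1: BEGIN: in_txn=True, pending={}
Op 2: UPDATE c=11 (pending; pending now {c=11})
Op 3: UPDATE b=23 (pending; pending now {b=23, c=11})
Op 4: UPDATE c=18 (pending; pending now {b=23, c=18})
Op 5: UPDATE b=19 (pending; pending now {b=19, c=18})
Op 6: UPDATE b=8 (pending; pending now {b=8, c=18})
Op 7: COMMIT: merged ['b', 'c'] into committed; committed now {b=8, c=18}
Op 8: BEGIN: in_txn=True, pending={}
Final committed: {b=8, c=18}

Answer: 8 18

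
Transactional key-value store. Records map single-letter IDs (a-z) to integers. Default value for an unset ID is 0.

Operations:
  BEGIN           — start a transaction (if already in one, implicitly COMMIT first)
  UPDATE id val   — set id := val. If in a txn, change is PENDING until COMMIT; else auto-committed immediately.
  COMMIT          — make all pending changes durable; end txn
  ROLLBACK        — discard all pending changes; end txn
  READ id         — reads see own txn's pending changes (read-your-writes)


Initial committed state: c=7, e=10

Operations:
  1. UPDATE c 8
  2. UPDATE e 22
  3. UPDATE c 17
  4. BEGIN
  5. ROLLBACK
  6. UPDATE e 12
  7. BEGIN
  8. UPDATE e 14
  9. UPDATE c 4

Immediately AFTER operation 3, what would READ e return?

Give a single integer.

Initial committed: {c=7, e=10}
Op 1: UPDATE c=8 (auto-commit; committed c=8)
Op 2: UPDATE e=22 (auto-commit; committed e=22)
Op 3: UPDATE c=17 (auto-commit; committed c=17)
After op 3: visible(e) = 22 (pending={}, committed={c=17, e=22})

Answer: 22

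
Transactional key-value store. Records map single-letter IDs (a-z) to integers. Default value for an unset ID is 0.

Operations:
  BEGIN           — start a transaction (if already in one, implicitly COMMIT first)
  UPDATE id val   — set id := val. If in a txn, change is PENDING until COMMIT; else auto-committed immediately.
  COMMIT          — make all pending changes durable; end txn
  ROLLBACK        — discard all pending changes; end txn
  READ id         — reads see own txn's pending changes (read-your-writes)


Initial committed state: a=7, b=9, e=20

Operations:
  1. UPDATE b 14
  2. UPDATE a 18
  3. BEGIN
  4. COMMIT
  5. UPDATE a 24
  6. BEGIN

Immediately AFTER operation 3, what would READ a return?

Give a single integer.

Initial committed: {a=7, b=9, e=20}
Op 1: UPDATE b=14 (auto-commit; committed b=14)
Op 2: UPDATE a=18 (auto-commit; committed a=18)
Op 3: BEGIN: in_txn=True, pending={}
After op 3: visible(a) = 18 (pending={}, committed={a=18, b=14, e=20})

Answer: 18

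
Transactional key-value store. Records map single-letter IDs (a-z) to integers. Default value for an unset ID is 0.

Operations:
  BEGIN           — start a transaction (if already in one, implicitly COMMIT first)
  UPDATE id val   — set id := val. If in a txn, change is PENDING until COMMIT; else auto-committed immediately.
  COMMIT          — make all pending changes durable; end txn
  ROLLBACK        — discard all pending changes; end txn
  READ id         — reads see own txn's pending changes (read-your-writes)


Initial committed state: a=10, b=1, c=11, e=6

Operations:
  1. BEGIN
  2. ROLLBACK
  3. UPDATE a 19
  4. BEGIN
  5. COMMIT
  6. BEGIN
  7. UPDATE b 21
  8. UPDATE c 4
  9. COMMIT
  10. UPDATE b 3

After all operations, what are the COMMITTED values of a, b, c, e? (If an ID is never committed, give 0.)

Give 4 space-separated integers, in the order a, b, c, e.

Initial committed: {a=10, b=1, c=11, e=6}
Op 1: BEGIN: in_txn=True, pending={}
Op 2: ROLLBACK: discarded pending []; in_txn=False
Op 3: UPDATE a=19 (auto-commit; committed a=19)
Op 4: BEGIN: in_txn=True, pending={}
Op 5: COMMIT: merged [] into committed; committed now {a=19, b=1, c=11, e=6}
Op 6: BEGIN: in_txn=True, pending={}
Op 7: UPDATE b=21 (pending; pending now {b=21})
Op 8: UPDATE c=4 (pending; pending now {b=21, c=4})
Op 9: COMMIT: merged ['b', 'c'] into committed; committed now {a=19, b=21, c=4, e=6}
Op 10: UPDATE b=3 (auto-commit; committed b=3)
Final committed: {a=19, b=3, c=4, e=6}

Answer: 19 3 4 6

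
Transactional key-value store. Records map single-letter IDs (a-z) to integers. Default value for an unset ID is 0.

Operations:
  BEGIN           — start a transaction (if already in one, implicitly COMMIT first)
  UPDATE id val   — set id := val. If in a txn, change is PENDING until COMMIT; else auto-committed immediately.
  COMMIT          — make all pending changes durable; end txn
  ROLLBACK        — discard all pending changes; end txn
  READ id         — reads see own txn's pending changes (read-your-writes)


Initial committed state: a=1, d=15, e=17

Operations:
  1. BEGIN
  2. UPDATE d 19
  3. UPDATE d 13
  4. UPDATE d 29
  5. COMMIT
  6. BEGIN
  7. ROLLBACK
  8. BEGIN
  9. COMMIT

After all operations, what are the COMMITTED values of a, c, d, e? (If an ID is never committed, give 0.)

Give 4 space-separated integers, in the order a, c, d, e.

Initial committed: {a=1, d=15, e=17}
Op 1: BEGIN: in_txn=True, pending={}
Op 2: UPDATE d=19 (pending; pending now {d=19})
Op 3: UPDATE d=13 (pending; pending now {d=13})
Op 4: UPDATE d=29 (pending; pending now {d=29})
Op 5: COMMIT: merged ['d'] into committed; committed now {a=1, d=29, e=17}
Op 6: BEGIN: in_txn=True, pending={}
Op 7: ROLLBACK: discarded pending []; in_txn=False
Op 8: BEGIN: in_txn=True, pending={}
Op 9: COMMIT: merged [] into committed; committed now {a=1, d=29, e=17}
Final committed: {a=1, d=29, e=17}

Answer: 1 0 29 17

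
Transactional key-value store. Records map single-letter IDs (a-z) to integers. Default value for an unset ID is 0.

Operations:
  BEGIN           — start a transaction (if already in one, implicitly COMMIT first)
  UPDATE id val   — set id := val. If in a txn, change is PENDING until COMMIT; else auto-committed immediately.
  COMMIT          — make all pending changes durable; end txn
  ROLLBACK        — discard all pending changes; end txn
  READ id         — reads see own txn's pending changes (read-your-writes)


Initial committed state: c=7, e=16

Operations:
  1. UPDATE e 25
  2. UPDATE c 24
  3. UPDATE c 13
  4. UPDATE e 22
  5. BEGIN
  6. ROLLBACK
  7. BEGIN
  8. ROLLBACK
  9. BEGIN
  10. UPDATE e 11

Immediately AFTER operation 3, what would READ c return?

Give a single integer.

Initial committed: {c=7, e=16}
Op 1: UPDATE e=25 (auto-commit; committed e=25)
Op 2: UPDATE c=24 (auto-commit; committed c=24)
Op 3: UPDATE c=13 (auto-commit; committed c=13)
After op 3: visible(c) = 13 (pending={}, committed={c=13, e=25})

Answer: 13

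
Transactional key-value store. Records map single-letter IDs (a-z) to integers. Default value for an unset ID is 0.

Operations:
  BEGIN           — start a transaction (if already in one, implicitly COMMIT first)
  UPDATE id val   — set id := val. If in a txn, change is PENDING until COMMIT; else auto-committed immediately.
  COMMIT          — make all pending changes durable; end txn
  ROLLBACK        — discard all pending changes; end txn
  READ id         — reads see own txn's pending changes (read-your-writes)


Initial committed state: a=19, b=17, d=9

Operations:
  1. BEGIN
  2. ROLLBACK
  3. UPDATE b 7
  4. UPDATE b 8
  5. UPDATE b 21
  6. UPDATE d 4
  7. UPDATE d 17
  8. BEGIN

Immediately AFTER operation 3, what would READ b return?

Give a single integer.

Answer: 7

Derivation:
Initial committed: {a=19, b=17, d=9}
Op 1: BEGIN: in_txn=True, pending={}
Op 2: ROLLBACK: discarded pending []; in_txn=False
Op 3: UPDATE b=7 (auto-commit; committed b=7)
After op 3: visible(b) = 7 (pending={}, committed={a=19, b=7, d=9})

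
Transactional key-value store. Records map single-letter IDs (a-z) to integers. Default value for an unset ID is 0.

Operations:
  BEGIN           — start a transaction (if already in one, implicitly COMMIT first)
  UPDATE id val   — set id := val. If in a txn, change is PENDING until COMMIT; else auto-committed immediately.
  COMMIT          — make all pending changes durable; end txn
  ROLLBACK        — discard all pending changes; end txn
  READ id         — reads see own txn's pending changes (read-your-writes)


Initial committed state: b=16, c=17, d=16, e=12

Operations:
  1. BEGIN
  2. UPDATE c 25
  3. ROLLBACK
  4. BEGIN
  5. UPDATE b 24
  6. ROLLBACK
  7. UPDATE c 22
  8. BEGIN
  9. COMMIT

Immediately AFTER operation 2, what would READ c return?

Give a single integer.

Initial committed: {b=16, c=17, d=16, e=12}
Op 1: BEGIN: in_txn=True, pending={}
Op 2: UPDATE c=25 (pending; pending now {c=25})
After op 2: visible(c) = 25 (pending={c=25}, committed={b=16, c=17, d=16, e=12})

Answer: 25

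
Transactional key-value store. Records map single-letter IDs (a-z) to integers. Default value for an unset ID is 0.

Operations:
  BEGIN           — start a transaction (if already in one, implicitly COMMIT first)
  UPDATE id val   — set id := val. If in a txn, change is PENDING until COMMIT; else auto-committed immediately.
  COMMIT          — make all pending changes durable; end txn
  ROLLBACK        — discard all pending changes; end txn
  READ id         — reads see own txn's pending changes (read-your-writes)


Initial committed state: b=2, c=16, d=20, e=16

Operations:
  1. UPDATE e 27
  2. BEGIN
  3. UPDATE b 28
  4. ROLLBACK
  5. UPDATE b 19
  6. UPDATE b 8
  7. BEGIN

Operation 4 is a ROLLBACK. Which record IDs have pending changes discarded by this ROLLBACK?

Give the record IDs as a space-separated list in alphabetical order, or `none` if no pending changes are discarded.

Answer: b

Derivation:
Initial committed: {b=2, c=16, d=20, e=16}
Op 1: UPDATE e=27 (auto-commit; committed e=27)
Op 2: BEGIN: in_txn=True, pending={}
Op 3: UPDATE b=28 (pending; pending now {b=28})
Op 4: ROLLBACK: discarded pending ['b']; in_txn=False
Op 5: UPDATE b=19 (auto-commit; committed b=19)
Op 6: UPDATE b=8 (auto-commit; committed b=8)
Op 7: BEGIN: in_txn=True, pending={}
ROLLBACK at op 4 discards: ['b']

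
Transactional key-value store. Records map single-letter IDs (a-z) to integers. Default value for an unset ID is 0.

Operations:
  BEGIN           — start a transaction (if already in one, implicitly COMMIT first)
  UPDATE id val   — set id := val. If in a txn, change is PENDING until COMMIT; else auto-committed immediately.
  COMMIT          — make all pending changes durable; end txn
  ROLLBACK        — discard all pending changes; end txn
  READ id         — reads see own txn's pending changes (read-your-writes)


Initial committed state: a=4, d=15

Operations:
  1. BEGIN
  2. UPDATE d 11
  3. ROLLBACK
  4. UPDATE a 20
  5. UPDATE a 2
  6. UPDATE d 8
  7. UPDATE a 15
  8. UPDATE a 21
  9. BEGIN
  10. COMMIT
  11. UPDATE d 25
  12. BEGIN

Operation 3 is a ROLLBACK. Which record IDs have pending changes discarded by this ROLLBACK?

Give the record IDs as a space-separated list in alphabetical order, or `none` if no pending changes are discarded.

Answer: d

Derivation:
Initial committed: {a=4, d=15}
Op 1: BEGIN: in_txn=True, pending={}
Op 2: UPDATE d=11 (pending; pending now {d=11})
Op 3: ROLLBACK: discarded pending ['d']; in_txn=False
Op 4: UPDATE a=20 (auto-commit; committed a=20)
Op 5: UPDATE a=2 (auto-commit; committed a=2)
Op 6: UPDATE d=8 (auto-commit; committed d=8)
Op 7: UPDATE a=15 (auto-commit; committed a=15)
Op 8: UPDATE a=21 (auto-commit; committed a=21)
Op 9: BEGIN: in_txn=True, pending={}
Op 10: COMMIT: merged [] into committed; committed now {a=21, d=8}
Op 11: UPDATE d=25 (auto-commit; committed d=25)
Op 12: BEGIN: in_txn=True, pending={}
ROLLBACK at op 3 discards: ['d']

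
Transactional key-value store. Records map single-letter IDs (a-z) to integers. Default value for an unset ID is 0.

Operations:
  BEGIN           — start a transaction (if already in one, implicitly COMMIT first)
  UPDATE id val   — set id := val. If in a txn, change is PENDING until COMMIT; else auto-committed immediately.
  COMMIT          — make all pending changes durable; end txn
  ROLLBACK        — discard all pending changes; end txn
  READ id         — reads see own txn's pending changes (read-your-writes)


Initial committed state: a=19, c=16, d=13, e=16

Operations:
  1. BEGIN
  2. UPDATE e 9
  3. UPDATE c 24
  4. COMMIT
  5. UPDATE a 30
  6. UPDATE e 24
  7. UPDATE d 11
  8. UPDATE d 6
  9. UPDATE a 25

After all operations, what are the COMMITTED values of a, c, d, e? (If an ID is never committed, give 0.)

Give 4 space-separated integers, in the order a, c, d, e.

Initial committed: {a=19, c=16, d=13, e=16}
Op 1: BEGIN: in_txn=True, pending={}
Op 2: UPDATE e=9 (pending; pending now {e=9})
Op 3: UPDATE c=24 (pending; pending now {c=24, e=9})
Op 4: COMMIT: merged ['c', 'e'] into committed; committed now {a=19, c=24, d=13, e=9}
Op 5: UPDATE a=30 (auto-commit; committed a=30)
Op 6: UPDATE e=24 (auto-commit; committed e=24)
Op 7: UPDATE d=11 (auto-commit; committed d=11)
Op 8: UPDATE d=6 (auto-commit; committed d=6)
Op 9: UPDATE a=25 (auto-commit; committed a=25)
Final committed: {a=25, c=24, d=6, e=24}

Answer: 25 24 6 24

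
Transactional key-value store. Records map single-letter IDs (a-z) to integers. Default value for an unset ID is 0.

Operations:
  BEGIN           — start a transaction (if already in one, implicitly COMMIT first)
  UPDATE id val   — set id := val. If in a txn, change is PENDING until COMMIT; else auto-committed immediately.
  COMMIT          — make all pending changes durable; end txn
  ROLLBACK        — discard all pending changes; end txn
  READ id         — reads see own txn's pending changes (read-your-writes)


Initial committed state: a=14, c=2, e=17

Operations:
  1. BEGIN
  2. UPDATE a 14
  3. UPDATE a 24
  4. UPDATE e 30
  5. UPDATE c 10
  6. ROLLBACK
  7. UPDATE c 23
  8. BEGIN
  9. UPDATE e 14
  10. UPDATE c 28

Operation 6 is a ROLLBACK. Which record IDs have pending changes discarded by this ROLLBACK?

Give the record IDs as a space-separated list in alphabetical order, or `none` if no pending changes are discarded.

Initial committed: {a=14, c=2, e=17}
Op 1: BEGIN: in_txn=True, pending={}
Op 2: UPDATE a=14 (pending; pending now {a=14})
Op 3: UPDATE a=24 (pending; pending now {a=24})
Op 4: UPDATE e=30 (pending; pending now {a=24, e=30})
Op 5: UPDATE c=10 (pending; pending now {a=24, c=10, e=30})
Op 6: ROLLBACK: discarded pending ['a', 'c', 'e']; in_txn=False
Op 7: UPDATE c=23 (auto-commit; committed c=23)
Op 8: BEGIN: in_txn=True, pending={}
Op 9: UPDATE e=14 (pending; pending now {e=14})
Op 10: UPDATE c=28 (pending; pending now {c=28, e=14})
ROLLBACK at op 6 discards: ['a', 'c', 'e']

Answer: a c e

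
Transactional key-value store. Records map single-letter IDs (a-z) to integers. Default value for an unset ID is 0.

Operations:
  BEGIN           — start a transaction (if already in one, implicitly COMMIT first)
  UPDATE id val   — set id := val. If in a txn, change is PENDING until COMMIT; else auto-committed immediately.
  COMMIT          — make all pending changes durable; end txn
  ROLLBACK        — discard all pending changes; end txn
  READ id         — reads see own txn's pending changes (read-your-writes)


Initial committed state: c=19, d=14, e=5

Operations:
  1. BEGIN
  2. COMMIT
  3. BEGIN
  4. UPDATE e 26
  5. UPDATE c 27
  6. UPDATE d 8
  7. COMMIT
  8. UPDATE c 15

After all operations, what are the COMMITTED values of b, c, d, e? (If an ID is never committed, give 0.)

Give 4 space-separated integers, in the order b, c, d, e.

Initial committed: {c=19, d=14, e=5}
Op 1: BEGIN: in_txn=True, pending={}
Op 2: COMMIT: merged [] into committed; committed now {c=19, d=14, e=5}
Op 3: BEGIN: in_txn=True, pending={}
Op 4: UPDATE e=26 (pending; pending now {e=26})
Op 5: UPDATE c=27 (pending; pending now {c=27, e=26})
Op 6: UPDATE d=8 (pending; pending now {c=27, d=8, e=26})
Op 7: COMMIT: merged ['c', 'd', 'e'] into committed; committed now {c=27, d=8, e=26}
Op 8: UPDATE c=15 (auto-commit; committed c=15)
Final committed: {c=15, d=8, e=26}

Answer: 0 15 8 26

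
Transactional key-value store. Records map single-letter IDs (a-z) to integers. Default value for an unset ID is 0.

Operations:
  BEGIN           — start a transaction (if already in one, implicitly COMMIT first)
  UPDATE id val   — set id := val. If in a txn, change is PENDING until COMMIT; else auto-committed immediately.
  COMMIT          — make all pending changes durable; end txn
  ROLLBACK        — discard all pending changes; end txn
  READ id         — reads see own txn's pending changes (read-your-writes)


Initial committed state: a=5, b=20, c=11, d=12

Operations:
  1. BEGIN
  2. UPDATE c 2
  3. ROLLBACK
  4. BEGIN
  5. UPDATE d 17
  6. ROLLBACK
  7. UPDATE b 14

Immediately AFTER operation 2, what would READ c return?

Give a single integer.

Answer: 2

Derivation:
Initial committed: {a=5, b=20, c=11, d=12}
Op 1: BEGIN: in_txn=True, pending={}
Op 2: UPDATE c=2 (pending; pending now {c=2})
After op 2: visible(c) = 2 (pending={c=2}, committed={a=5, b=20, c=11, d=12})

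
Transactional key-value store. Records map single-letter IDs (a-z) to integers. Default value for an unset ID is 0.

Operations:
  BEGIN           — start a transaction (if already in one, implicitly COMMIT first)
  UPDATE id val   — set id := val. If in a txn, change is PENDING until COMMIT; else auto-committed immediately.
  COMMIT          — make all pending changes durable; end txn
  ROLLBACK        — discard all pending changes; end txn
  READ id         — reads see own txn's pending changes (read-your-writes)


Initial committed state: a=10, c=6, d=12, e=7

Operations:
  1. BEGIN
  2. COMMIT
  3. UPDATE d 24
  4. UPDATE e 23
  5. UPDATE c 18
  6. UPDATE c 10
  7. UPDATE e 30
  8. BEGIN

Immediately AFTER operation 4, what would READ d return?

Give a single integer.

Initial committed: {a=10, c=6, d=12, e=7}
Op 1: BEGIN: in_txn=True, pending={}
Op 2: COMMIT: merged [] into committed; committed now {a=10, c=6, d=12, e=7}
Op 3: UPDATE d=24 (auto-commit; committed d=24)
Op 4: UPDATE e=23 (auto-commit; committed e=23)
After op 4: visible(d) = 24 (pending={}, committed={a=10, c=6, d=24, e=23})

Answer: 24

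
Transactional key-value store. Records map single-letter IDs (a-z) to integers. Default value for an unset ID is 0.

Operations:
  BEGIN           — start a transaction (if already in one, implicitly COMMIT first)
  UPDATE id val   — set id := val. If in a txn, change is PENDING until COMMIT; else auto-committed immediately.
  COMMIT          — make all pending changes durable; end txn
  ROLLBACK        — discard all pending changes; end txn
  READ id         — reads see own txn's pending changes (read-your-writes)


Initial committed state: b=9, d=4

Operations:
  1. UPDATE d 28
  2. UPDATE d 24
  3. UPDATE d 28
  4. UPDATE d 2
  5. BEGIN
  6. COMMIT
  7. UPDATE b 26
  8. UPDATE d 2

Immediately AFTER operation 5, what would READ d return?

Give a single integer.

Answer: 2

Derivation:
Initial committed: {b=9, d=4}
Op 1: UPDATE d=28 (auto-commit; committed d=28)
Op 2: UPDATE d=24 (auto-commit; committed d=24)
Op 3: UPDATE d=28 (auto-commit; committed d=28)
Op 4: UPDATE d=2 (auto-commit; committed d=2)
Op 5: BEGIN: in_txn=True, pending={}
After op 5: visible(d) = 2 (pending={}, committed={b=9, d=2})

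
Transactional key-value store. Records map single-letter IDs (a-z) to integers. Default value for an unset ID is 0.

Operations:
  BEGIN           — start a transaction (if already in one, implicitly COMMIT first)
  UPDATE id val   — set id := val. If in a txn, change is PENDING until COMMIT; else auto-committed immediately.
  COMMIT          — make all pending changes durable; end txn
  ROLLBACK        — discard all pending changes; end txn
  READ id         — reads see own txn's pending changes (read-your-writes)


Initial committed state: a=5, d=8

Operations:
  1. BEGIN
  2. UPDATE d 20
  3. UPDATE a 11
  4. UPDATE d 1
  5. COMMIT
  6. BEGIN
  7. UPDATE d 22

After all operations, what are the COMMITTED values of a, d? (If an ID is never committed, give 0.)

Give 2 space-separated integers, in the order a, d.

Initial committed: {a=5, d=8}
Op 1: BEGIN: in_txn=True, pending={}
Op 2: UPDATE d=20 (pending; pending now {d=20})
Op 3: UPDATE a=11 (pending; pending now {a=11, d=20})
Op 4: UPDATE d=1 (pending; pending now {a=11, d=1})
Op 5: COMMIT: merged ['a', 'd'] into committed; committed now {a=11, d=1}
Op 6: BEGIN: in_txn=True, pending={}
Op 7: UPDATE d=22 (pending; pending now {d=22})
Final committed: {a=11, d=1}

Answer: 11 1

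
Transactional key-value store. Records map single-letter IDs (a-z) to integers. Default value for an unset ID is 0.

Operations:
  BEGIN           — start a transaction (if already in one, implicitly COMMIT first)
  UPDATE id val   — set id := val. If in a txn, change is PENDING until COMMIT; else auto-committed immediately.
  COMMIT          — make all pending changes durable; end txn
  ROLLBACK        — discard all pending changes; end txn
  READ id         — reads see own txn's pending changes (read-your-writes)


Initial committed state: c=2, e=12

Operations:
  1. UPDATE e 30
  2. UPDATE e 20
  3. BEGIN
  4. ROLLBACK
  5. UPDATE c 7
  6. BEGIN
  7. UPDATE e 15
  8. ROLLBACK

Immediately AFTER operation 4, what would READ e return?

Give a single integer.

Initial committed: {c=2, e=12}
Op 1: UPDATE e=30 (auto-commit; committed e=30)
Op 2: UPDATE e=20 (auto-commit; committed e=20)
Op 3: BEGIN: in_txn=True, pending={}
Op 4: ROLLBACK: discarded pending []; in_txn=False
After op 4: visible(e) = 20 (pending={}, committed={c=2, e=20})

Answer: 20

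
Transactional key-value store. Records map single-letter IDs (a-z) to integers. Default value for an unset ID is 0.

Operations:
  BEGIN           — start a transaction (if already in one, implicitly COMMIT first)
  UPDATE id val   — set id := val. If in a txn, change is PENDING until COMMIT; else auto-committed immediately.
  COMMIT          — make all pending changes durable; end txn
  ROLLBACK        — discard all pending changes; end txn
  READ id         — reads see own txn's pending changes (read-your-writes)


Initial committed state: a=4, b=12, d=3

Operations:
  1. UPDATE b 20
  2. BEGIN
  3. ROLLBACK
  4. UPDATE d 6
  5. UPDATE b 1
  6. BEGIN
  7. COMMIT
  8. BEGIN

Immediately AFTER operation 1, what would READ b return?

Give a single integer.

Initial committed: {a=4, b=12, d=3}
Op 1: UPDATE b=20 (auto-commit; committed b=20)
After op 1: visible(b) = 20 (pending={}, committed={a=4, b=20, d=3})

Answer: 20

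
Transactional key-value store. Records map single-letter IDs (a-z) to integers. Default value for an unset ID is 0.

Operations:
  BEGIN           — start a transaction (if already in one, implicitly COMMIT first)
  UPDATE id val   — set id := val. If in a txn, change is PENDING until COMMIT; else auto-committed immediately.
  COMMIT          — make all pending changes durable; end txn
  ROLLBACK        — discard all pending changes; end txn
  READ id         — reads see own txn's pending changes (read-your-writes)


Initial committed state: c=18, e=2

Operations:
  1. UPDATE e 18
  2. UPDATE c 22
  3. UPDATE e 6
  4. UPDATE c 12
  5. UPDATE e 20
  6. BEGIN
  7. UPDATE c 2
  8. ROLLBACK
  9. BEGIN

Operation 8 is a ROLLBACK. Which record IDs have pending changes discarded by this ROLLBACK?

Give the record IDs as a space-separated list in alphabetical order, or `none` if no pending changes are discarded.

Initial committed: {c=18, e=2}
Op 1: UPDATE e=18 (auto-commit; committed e=18)
Op 2: UPDATE c=22 (auto-commit; committed c=22)
Op 3: UPDATE e=6 (auto-commit; committed e=6)
Op 4: UPDATE c=12 (auto-commit; committed c=12)
Op 5: UPDATE e=20 (auto-commit; committed e=20)
Op 6: BEGIN: in_txn=True, pending={}
Op 7: UPDATE c=2 (pending; pending now {c=2})
Op 8: ROLLBACK: discarded pending ['c']; in_txn=False
Op 9: BEGIN: in_txn=True, pending={}
ROLLBACK at op 8 discards: ['c']

Answer: c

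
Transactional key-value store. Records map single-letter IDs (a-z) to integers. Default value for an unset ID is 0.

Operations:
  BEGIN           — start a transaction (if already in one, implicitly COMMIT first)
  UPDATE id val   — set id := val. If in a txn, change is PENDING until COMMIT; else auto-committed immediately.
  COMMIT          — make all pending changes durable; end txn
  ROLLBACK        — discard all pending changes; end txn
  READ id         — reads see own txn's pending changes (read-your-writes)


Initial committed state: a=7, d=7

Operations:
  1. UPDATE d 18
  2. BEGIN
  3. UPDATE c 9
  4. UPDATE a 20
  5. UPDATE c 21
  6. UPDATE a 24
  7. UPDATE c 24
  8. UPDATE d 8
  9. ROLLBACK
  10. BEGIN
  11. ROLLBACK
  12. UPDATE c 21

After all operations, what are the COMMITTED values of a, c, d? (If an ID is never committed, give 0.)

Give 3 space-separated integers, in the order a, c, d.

Initial committed: {a=7, d=7}
Op 1: UPDATE d=18 (auto-commit; committed d=18)
Op 2: BEGIN: in_txn=True, pending={}
Op 3: UPDATE c=9 (pending; pending now {c=9})
Op 4: UPDATE a=20 (pending; pending now {a=20, c=9})
Op 5: UPDATE c=21 (pending; pending now {a=20, c=21})
Op 6: UPDATE a=24 (pending; pending now {a=24, c=21})
Op 7: UPDATE c=24 (pending; pending now {a=24, c=24})
Op 8: UPDATE d=8 (pending; pending now {a=24, c=24, d=8})
Op 9: ROLLBACK: discarded pending ['a', 'c', 'd']; in_txn=False
Op 10: BEGIN: in_txn=True, pending={}
Op 11: ROLLBACK: discarded pending []; in_txn=False
Op 12: UPDATE c=21 (auto-commit; committed c=21)
Final committed: {a=7, c=21, d=18}

Answer: 7 21 18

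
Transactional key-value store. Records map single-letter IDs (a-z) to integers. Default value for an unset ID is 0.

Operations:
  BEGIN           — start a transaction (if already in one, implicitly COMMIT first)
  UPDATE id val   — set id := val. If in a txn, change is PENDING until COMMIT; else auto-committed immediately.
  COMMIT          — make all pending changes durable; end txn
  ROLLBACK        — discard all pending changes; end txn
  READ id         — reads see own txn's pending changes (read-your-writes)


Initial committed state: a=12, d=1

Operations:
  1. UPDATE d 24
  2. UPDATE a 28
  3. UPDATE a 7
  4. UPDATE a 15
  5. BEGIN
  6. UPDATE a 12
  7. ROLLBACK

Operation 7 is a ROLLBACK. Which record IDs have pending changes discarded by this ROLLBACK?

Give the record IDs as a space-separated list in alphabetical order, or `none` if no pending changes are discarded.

Initial committed: {a=12, d=1}
Op 1: UPDATE d=24 (auto-commit; committed d=24)
Op 2: UPDATE a=28 (auto-commit; committed a=28)
Op 3: UPDATE a=7 (auto-commit; committed a=7)
Op 4: UPDATE a=15 (auto-commit; committed a=15)
Op 5: BEGIN: in_txn=True, pending={}
Op 6: UPDATE a=12 (pending; pending now {a=12})
Op 7: ROLLBACK: discarded pending ['a']; in_txn=False
ROLLBACK at op 7 discards: ['a']

Answer: a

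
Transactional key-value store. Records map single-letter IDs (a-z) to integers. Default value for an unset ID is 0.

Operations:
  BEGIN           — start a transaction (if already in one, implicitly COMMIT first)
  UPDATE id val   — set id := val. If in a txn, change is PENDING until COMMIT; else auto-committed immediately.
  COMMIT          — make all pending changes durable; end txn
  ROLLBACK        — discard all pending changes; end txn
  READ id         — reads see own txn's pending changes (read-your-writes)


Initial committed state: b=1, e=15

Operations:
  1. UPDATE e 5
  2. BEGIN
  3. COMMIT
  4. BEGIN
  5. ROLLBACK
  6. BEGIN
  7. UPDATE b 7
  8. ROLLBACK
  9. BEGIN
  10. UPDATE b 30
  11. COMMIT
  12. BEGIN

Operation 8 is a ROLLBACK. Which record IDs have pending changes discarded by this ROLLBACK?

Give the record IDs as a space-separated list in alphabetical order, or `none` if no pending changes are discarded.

Answer: b

Derivation:
Initial committed: {b=1, e=15}
Op 1: UPDATE e=5 (auto-commit; committed e=5)
Op 2: BEGIN: in_txn=True, pending={}
Op 3: COMMIT: merged [] into committed; committed now {b=1, e=5}
Op 4: BEGIN: in_txn=True, pending={}
Op 5: ROLLBACK: discarded pending []; in_txn=False
Op 6: BEGIN: in_txn=True, pending={}
Op 7: UPDATE b=7 (pending; pending now {b=7})
Op 8: ROLLBACK: discarded pending ['b']; in_txn=False
Op 9: BEGIN: in_txn=True, pending={}
Op 10: UPDATE b=30 (pending; pending now {b=30})
Op 11: COMMIT: merged ['b'] into committed; committed now {b=30, e=5}
Op 12: BEGIN: in_txn=True, pending={}
ROLLBACK at op 8 discards: ['b']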